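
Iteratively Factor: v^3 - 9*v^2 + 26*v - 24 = (v - 3)*(v^2 - 6*v + 8) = (v - 3)*(v - 2)*(v - 4)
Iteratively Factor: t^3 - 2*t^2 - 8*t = (t)*(t^2 - 2*t - 8) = t*(t + 2)*(t - 4)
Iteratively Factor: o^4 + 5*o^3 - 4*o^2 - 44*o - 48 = (o + 2)*(o^3 + 3*o^2 - 10*o - 24) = (o + 2)*(o + 4)*(o^2 - o - 6) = (o - 3)*(o + 2)*(o + 4)*(o + 2)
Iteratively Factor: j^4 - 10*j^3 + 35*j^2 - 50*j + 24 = (j - 1)*(j^3 - 9*j^2 + 26*j - 24) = (j - 2)*(j - 1)*(j^2 - 7*j + 12) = (j - 3)*(j - 2)*(j - 1)*(j - 4)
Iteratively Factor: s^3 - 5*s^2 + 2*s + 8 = (s - 2)*(s^2 - 3*s - 4) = (s - 4)*(s - 2)*(s + 1)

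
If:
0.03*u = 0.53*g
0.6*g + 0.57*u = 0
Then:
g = 0.00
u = 0.00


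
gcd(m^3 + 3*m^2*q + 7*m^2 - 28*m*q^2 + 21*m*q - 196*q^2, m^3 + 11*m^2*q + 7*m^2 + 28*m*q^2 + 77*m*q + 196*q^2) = m^2 + 7*m*q + 7*m + 49*q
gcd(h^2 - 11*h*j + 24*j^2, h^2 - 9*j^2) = h - 3*j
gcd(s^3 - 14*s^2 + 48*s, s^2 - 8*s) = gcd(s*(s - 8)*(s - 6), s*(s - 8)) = s^2 - 8*s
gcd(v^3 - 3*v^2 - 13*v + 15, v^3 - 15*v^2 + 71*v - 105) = v - 5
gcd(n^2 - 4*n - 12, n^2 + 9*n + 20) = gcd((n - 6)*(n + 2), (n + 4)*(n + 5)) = 1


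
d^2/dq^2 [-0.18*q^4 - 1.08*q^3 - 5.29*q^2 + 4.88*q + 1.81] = -2.16*q^2 - 6.48*q - 10.58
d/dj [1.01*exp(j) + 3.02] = 1.01*exp(j)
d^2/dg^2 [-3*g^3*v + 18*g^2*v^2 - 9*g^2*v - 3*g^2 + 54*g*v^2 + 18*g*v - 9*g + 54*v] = -18*g*v + 36*v^2 - 18*v - 6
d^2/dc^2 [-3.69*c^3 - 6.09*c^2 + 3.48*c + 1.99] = -22.14*c - 12.18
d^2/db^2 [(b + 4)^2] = 2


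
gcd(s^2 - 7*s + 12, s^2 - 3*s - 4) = s - 4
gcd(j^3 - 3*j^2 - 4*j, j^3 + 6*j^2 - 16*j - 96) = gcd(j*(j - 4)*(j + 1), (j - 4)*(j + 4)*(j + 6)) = j - 4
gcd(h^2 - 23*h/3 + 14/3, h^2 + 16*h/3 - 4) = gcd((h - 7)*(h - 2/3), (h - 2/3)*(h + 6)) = h - 2/3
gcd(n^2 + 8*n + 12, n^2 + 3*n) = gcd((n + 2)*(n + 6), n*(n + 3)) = 1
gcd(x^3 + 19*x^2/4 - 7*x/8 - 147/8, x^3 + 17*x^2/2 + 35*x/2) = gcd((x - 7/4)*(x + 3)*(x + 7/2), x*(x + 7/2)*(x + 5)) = x + 7/2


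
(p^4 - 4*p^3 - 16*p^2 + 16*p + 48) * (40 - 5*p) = -5*p^5 + 60*p^4 - 80*p^3 - 720*p^2 + 400*p + 1920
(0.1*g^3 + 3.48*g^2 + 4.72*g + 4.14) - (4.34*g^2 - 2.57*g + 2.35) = 0.1*g^3 - 0.86*g^2 + 7.29*g + 1.79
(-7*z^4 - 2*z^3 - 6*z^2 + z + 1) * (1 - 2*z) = 14*z^5 - 3*z^4 + 10*z^3 - 8*z^2 - z + 1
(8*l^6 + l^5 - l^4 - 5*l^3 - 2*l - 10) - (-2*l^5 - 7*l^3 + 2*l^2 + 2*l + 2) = 8*l^6 + 3*l^5 - l^4 + 2*l^3 - 2*l^2 - 4*l - 12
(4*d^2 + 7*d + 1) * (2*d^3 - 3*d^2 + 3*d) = 8*d^5 + 2*d^4 - 7*d^3 + 18*d^2 + 3*d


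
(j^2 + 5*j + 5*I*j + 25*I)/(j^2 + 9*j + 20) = (j + 5*I)/(j + 4)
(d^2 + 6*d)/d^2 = (d + 6)/d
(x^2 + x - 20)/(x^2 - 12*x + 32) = (x + 5)/(x - 8)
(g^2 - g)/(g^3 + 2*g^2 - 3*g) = 1/(g + 3)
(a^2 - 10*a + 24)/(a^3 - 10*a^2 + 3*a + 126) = (a - 4)/(a^2 - 4*a - 21)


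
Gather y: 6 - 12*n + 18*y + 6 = -12*n + 18*y + 12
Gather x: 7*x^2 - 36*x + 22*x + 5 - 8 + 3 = 7*x^2 - 14*x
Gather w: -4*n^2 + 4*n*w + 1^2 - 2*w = -4*n^2 + w*(4*n - 2) + 1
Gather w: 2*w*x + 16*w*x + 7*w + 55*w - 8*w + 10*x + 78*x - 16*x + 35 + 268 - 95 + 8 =w*(18*x + 54) + 72*x + 216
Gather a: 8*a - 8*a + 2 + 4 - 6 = 0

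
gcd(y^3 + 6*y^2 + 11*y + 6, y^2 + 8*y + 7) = y + 1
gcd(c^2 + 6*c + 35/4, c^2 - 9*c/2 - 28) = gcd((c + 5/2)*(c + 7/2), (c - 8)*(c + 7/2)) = c + 7/2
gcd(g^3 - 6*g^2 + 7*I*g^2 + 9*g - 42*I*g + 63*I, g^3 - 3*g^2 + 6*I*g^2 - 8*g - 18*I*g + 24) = g - 3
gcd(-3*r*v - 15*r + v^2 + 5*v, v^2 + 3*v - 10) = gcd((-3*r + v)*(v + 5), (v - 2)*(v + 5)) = v + 5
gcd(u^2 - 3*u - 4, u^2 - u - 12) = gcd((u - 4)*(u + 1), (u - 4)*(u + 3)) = u - 4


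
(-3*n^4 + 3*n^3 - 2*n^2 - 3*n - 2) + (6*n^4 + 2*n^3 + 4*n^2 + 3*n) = 3*n^4 + 5*n^3 + 2*n^2 - 2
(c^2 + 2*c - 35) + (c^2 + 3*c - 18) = 2*c^2 + 5*c - 53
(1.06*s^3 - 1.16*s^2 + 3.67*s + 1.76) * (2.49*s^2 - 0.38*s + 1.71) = 2.6394*s^5 - 3.2912*s^4 + 11.3917*s^3 + 1.0042*s^2 + 5.6069*s + 3.0096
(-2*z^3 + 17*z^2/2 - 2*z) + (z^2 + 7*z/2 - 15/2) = -2*z^3 + 19*z^2/2 + 3*z/2 - 15/2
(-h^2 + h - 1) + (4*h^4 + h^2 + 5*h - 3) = 4*h^4 + 6*h - 4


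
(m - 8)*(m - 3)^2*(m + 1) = m^4 - 13*m^3 + 43*m^2 - 15*m - 72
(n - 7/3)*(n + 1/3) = n^2 - 2*n - 7/9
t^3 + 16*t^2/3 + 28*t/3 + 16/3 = (t + 4/3)*(t + 2)^2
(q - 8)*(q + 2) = q^2 - 6*q - 16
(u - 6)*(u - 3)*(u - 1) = u^3 - 10*u^2 + 27*u - 18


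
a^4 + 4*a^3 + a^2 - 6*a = a*(a - 1)*(a + 2)*(a + 3)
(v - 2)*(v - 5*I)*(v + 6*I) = v^3 - 2*v^2 + I*v^2 + 30*v - 2*I*v - 60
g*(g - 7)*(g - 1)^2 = g^4 - 9*g^3 + 15*g^2 - 7*g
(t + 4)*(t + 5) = t^2 + 9*t + 20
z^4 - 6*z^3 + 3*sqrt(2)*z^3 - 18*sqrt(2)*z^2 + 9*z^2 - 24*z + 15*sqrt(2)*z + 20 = (z - 5)*(z - 1)*(z + sqrt(2))*(z + 2*sqrt(2))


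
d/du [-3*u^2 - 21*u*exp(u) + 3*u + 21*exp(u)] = -21*u*exp(u) - 6*u + 3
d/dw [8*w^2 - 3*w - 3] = 16*w - 3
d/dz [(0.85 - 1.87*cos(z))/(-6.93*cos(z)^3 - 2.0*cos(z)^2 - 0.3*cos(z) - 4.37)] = (25.9182*cos(z)^3 - 13.9315*cos(z)^2 - 3.4*cos(z) - 8.4269)*sin(z)/(48.0249*cos(z)^6 + 27.72*cos(z)^5 + 8.158*cos(z)^4 + 61.7682*cos(z)^3 + 17.57*cos(z)^2 + 2.622*cos(z) + 19.0969)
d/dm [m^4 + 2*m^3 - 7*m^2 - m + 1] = 4*m^3 + 6*m^2 - 14*m - 1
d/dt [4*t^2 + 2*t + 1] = 8*t + 2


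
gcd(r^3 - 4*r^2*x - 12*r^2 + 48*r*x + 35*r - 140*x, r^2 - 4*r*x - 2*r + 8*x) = -r + 4*x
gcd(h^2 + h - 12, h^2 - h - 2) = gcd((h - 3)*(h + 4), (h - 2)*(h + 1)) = 1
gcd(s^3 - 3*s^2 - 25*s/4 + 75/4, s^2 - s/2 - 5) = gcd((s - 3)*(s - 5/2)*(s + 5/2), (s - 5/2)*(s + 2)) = s - 5/2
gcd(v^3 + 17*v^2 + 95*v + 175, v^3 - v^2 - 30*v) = v + 5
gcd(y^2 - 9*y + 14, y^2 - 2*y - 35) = y - 7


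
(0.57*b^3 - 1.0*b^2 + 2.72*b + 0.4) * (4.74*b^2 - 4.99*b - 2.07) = 2.7018*b^5 - 7.5843*b^4 + 16.7029*b^3 - 9.6068*b^2 - 7.6264*b - 0.828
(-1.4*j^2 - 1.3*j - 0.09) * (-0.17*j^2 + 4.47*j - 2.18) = 0.238*j^4 - 6.037*j^3 - 2.7437*j^2 + 2.4317*j + 0.1962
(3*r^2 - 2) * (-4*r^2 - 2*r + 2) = -12*r^4 - 6*r^3 + 14*r^2 + 4*r - 4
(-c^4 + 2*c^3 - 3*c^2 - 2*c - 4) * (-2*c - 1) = 2*c^5 - 3*c^4 + 4*c^3 + 7*c^2 + 10*c + 4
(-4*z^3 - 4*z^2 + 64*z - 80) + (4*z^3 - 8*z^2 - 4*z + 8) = -12*z^2 + 60*z - 72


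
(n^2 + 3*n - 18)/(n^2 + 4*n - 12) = (n - 3)/(n - 2)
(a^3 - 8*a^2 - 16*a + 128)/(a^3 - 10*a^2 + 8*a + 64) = (a + 4)/(a + 2)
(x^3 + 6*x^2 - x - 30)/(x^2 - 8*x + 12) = (x^2 + 8*x + 15)/(x - 6)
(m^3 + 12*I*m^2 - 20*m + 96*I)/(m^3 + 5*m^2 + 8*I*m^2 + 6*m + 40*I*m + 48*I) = (m^2 + 4*I*m + 12)/(m^2 + 5*m + 6)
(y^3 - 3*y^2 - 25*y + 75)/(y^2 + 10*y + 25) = (y^2 - 8*y + 15)/(y + 5)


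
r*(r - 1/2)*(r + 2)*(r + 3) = r^4 + 9*r^3/2 + 7*r^2/2 - 3*r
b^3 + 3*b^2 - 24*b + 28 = (b - 2)^2*(b + 7)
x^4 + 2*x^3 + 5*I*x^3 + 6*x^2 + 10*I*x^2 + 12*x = x*(x + 2)*(x - I)*(x + 6*I)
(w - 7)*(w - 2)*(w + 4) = w^3 - 5*w^2 - 22*w + 56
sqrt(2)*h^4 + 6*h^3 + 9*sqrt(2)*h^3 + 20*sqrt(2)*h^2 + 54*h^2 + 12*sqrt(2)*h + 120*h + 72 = (h + 2)*(h + 6)*(h + 3*sqrt(2))*(sqrt(2)*h + sqrt(2))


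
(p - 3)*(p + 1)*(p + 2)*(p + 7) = p^4 + 7*p^3 - 7*p^2 - 55*p - 42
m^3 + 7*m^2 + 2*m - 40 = (m - 2)*(m + 4)*(m + 5)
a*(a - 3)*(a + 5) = a^3 + 2*a^2 - 15*a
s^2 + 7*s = s*(s + 7)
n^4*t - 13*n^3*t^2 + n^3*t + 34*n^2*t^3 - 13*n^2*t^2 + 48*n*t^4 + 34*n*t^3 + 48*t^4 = (n - 8*t)*(n - 6*t)*(n + t)*(n*t + t)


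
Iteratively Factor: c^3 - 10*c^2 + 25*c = (c)*(c^2 - 10*c + 25) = c*(c - 5)*(c - 5)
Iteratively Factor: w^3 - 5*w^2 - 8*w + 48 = (w - 4)*(w^2 - w - 12) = (w - 4)^2*(w + 3)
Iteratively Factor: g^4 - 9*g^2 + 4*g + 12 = (g + 3)*(g^3 - 3*g^2 + 4) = (g - 2)*(g + 3)*(g^2 - g - 2) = (g - 2)*(g + 1)*(g + 3)*(g - 2)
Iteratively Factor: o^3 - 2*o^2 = (o)*(o^2 - 2*o) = o^2*(o - 2)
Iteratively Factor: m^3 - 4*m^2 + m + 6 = (m - 2)*(m^2 - 2*m - 3) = (m - 3)*(m - 2)*(m + 1)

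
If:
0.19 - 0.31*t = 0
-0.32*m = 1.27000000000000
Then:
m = -3.97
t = 0.61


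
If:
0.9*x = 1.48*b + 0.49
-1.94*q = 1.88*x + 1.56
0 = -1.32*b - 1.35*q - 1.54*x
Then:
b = 0.56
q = -2.23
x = 1.47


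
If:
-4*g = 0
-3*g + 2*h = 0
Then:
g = 0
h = 0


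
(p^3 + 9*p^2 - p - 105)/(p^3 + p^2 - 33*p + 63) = (p + 5)/(p - 3)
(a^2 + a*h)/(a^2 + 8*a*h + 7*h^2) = a/(a + 7*h)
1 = 1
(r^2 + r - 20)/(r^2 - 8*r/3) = 3*(r^2 + r - 20)/(r*(3*r - 8))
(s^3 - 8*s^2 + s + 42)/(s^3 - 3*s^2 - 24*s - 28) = (s - 3)/(s + 2)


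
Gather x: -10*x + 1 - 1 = -10*x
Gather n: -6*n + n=-5*n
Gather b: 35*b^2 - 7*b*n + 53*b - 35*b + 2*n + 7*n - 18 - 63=35*b^2 + b*(18 - 7*n) + 9*n - 81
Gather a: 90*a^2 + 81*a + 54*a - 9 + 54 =90*a^2 + 135*a + 45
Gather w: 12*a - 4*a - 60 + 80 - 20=8*a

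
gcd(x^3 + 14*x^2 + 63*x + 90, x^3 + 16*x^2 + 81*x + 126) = x^2 + 9*x + 18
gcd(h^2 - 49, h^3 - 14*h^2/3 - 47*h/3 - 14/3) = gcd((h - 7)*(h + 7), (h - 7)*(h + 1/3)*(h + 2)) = h - 7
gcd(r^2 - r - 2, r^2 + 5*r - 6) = 1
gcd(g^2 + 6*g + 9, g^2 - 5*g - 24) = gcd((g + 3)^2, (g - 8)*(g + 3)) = g + 3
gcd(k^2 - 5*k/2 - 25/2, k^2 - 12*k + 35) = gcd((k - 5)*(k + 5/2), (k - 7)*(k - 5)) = k - 5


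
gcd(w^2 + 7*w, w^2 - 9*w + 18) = 1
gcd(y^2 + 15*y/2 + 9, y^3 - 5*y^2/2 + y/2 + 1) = 1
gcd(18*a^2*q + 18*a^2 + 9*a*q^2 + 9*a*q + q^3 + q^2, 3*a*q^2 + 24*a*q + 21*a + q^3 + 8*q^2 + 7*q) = 3*a*q + 3*a + q^2 + q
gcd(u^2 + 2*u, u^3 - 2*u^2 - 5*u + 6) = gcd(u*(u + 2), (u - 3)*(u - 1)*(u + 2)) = u + 2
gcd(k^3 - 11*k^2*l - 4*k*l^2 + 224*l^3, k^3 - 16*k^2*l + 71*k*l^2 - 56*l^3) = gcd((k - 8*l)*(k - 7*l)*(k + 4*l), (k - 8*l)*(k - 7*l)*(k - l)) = k^2 - 15*k*l + 56*l^2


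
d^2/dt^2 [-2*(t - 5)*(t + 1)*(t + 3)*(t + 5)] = -24*t^2 - 48*t + 88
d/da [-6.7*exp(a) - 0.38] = -6.7*exp(a)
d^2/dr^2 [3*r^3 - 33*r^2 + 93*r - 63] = 18*r - 66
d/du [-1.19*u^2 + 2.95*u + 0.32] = 2.95 - 2.38*u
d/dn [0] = 0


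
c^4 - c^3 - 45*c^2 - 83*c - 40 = (c - 8)*(c + 1)^2*(c + 5)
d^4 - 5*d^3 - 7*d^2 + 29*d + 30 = (d - 5)*(d - 3)*(d + 1)*(d + 2)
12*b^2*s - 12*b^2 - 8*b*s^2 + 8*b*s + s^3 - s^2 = (-6*b + s)*(-2*b + s)*(s - 1)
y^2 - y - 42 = (y - 7)*(y + 6)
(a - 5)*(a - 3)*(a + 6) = a^3 - 2*a^2 - 33*a + 90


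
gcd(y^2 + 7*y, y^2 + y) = y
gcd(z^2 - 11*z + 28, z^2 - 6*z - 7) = z - 7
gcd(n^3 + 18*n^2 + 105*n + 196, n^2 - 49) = n + 7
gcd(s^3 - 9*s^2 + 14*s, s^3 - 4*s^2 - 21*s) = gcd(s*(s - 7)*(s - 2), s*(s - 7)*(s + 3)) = s^2 - 7*s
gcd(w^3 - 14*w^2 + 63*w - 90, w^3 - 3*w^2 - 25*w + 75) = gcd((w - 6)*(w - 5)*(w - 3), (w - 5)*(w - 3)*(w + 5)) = w^2 - 8*w + 15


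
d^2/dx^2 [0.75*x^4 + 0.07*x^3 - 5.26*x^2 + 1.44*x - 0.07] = 9.0*x^2 + 0.42*x - 10.52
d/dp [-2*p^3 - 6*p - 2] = -6*p^2 - 6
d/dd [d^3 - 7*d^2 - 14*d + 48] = 3*d^2 - 14*d - 14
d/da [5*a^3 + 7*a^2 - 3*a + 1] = 15*a^2 + 14*a - 3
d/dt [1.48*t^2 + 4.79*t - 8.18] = 2.96*t + 4.79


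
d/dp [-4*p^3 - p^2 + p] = -12*p^2 - 2*p + 1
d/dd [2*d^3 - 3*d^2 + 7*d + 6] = 6*d^2 - 6*d + 7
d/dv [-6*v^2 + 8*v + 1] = 8 - 12*v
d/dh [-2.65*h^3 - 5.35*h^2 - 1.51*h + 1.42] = -7.95*h^2 - 10.7*h - 1.51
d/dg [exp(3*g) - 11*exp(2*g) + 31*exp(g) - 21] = (3*exp(2*g) - 22*exp(g) + 31)*exp(g)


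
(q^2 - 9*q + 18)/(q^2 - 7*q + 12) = (q - 6)/(q - 4)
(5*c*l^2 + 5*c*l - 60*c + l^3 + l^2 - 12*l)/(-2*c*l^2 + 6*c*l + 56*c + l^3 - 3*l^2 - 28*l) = (-5*c*l + 15*c - l^2 + 3*l)/(2*c*l - 14*c - l^2 + 7*l)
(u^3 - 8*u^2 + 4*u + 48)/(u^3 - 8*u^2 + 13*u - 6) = (u^2 - 2*u - 8)/(u^2 - 2*u + 1)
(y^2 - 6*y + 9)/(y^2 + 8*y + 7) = (y^2 - 6*y + 9)/(y^2 + 8*y + 7)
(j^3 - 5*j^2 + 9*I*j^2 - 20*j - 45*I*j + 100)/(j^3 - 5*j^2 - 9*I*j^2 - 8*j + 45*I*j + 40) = (j^2 + 9*I*j - 20)/(j^2 - 9*I*j - 8)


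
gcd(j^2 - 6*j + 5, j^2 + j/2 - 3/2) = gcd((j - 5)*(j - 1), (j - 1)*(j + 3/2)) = j - 1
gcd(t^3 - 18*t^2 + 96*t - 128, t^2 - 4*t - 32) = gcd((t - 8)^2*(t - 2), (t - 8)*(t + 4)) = t - 8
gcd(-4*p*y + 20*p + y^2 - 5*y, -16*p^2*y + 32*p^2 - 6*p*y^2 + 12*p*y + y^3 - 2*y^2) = 1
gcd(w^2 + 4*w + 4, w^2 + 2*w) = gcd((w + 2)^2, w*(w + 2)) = w + 2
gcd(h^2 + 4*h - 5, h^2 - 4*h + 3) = h - 1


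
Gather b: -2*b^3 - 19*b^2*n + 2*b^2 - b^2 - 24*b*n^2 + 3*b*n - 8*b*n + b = -2*b^3 + b^2*(1 - 19*n) + b*(-24*n^2 - 5*n + 1)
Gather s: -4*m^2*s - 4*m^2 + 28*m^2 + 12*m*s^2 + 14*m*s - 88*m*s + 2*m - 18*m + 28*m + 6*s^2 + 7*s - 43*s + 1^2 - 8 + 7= 24*m^2 + 12*m + s^2*(12*m + 6) + s*(-4*m^2 - 74*m - 36)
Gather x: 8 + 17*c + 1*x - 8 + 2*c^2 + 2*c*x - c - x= 2*c^2 + 2*c*x + 16*c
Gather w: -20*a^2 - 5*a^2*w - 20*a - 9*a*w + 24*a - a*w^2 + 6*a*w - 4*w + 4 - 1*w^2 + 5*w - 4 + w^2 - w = -20*a^2 - a*w^2 + 4*a + w*(-5*a^2 - 3*a)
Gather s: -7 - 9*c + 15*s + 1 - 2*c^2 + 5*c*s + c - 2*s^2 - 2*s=-2*c^2 - 8*c - 2*s^2 + s*(5*c + 13) - 6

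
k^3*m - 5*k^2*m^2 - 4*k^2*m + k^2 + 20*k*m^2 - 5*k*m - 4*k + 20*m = (k - 4)*(k - 5*m)*(k*m + 1)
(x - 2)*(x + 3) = x^2 + x - 6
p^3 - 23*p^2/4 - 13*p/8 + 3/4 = (p - 6)*(p - 1/4)*(p + 1/2)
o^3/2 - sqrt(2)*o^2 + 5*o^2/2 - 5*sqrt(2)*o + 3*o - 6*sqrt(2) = (o/2 + 1)*(o + 3)*(o - 2*sqrt(2))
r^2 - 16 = (r - 4)*(r + 4)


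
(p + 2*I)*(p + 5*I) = p^2 + 7*I*p - 10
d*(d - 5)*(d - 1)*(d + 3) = d^4 - 3*d^3 - 13*d^2 + 15*d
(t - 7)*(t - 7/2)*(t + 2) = t^3 - 17*t^2/2 + 7*t/2 + 49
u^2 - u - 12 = (u - 4)*(u + 3)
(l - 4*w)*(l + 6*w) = l^2 + 2*l*w - 24*w^2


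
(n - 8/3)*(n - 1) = n^2 - 11*n/3 + 8/3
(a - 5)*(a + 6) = a^2 + a - 30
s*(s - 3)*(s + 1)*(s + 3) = s^4 + s^3 - 9*s^2 - 9*s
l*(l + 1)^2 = l^3 + 2*l^2 + l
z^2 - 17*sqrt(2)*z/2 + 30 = (z - 6*sqrt(2))*(z - 5*sqrt(2)/2)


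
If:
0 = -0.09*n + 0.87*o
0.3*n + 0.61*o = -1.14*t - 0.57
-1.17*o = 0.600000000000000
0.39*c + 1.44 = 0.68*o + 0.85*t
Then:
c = -2.23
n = -4.96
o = -0.51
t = 1.08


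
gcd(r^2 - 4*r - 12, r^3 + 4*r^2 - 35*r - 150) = r - 6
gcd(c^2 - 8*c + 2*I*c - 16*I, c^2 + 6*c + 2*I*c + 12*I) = c + 2*I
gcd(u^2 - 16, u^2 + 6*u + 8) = u + 4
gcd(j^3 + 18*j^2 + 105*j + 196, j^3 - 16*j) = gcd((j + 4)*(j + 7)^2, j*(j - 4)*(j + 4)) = j + 4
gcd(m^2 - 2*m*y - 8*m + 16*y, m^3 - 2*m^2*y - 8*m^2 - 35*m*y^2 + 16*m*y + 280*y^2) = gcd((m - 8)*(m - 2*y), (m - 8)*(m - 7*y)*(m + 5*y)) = m - 8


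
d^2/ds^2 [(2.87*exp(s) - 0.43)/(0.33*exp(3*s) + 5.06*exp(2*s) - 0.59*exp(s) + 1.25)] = (1.250172*exp(6*s) + 13.955535*exp(5*s) + 67.8193340000001*exp(4*s) - 50.693027*exp(3*s) - 103.468959*exp(2*s) + 12.845942*exp(s) + 4.16725)*exp(s)/(0.035937*exp(9*s) + 1.653102*exp(8*s) + 25.154811*exp(7*s) + 124.051499*exp(6*s) - 32.450253*exp(5*s) + 99.837408*exp(4*s) - 21.049004*exp(3*s) + 25.024125*exp(2*s) - 2.765625*exp(s) + 1.953125)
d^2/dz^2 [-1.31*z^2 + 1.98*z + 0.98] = -2.62000000000000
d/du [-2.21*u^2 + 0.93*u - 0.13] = 0.93 - 4.42*u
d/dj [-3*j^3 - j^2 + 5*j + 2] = -9*j^2 - 2*j + 5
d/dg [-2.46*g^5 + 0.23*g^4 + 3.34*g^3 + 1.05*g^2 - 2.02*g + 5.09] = -12.3*g^4 + 0.92*g^3 + 10.02*g^2 + 2.1*g - 2.02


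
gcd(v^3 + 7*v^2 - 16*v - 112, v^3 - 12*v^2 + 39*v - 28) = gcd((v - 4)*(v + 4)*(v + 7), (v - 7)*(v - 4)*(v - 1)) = v - 4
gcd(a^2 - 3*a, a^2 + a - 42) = 1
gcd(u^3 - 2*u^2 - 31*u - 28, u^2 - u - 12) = 1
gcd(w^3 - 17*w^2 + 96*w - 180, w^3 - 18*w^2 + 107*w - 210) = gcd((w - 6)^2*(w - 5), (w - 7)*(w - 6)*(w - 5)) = w^2 - 11*w + 30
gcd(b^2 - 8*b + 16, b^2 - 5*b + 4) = b - 4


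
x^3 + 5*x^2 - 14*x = x*(x - 2)*(x + 7)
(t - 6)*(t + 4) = t^2 - 2*t - 24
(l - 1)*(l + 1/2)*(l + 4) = l^3 + 7*l^2/2 - 5*l/2 - 2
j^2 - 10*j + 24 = (j - 6)*(j - 4)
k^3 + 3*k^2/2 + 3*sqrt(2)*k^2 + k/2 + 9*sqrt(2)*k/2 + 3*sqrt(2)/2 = (k + 1/2)*(k + 1)*(k + 3*sqrt(2))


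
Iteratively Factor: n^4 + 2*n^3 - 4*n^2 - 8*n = (n)*(n^3 + 2*n^2 - 4*n - 8) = n*(n + 2)*(n^2 - 4) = n*(n - 2)*(n + 2)*(n + 2)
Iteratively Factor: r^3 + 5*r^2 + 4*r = (r)*(r^2 + 5*r + 4) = r*(r + 4)*(r + 1)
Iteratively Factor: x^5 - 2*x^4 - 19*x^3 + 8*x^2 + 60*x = (x + 3)*(x^4 - 5*x^3 - 4*x^2 + 20*x) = x*(x + 3)*(x^3 - 5*x^2 - 4*x + 20) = x*(x - 2)*(x + 3)*(x^2 - 3*x - 10) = x*(x - 5)*(x - 2)*(x + 3)*(x + 2)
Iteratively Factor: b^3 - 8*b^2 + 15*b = (b)*(b^2 - 8*b + 15) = b*(b - 5)*(b - 3)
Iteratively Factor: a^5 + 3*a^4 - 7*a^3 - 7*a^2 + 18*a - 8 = (a + 2)*(a^4 + a^3 - 9*a^2 + 11*a - 4) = (a + 2)*(a + 4)*(a^3 - 3*a^2 + 3*a - 1) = (a - 1)*(a + 2)*(a + 4)*(a^2 - 2*a + 1) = (a - 1)^2*(a + 2)*(a + 4)*(a - 1)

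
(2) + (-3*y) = 2 - 3*y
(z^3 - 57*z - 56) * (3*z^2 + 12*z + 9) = 3*z^5 + 12*z^4 - 162*z^3 - 852*z^2 - 1185*z - 504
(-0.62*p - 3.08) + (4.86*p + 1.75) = 4.24*p - 1.33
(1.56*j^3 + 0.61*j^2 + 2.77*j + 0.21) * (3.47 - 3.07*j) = -4.7892*j^4 + 3.5405*j^3 - 6.3872*j^2 + 8.9672*j + 0.7287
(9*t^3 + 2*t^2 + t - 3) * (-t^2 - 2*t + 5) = -9*t^5 - 20*t^4 + 40*t^3 + 11*t^2 + 11*t - 15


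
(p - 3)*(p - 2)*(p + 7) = p^3 + 2*p^2 - 29*p + 42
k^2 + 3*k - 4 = (k - 1)*(k + 4)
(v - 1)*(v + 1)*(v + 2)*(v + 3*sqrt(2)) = v^4 + 2*v^3 + 3*sqrt(2)*v^3 - v^2 + 6*sqrt(2)*v^2 - 3*sqrt(2)*v - 2*v - 6*sqrt(2)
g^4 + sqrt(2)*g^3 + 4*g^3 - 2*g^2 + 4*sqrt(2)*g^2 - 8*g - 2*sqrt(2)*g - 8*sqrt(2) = (g + 4)*(g - sqrt(2))*(g + sqrt(2))^2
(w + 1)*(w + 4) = w^2 + 5*w + 4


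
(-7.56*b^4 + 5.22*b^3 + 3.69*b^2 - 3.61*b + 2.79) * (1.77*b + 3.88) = -13.3812*b^5 - 20.0934*b^4 + 26.7849*b^3 + 7.9275*b^2 - 9.0685*b + 10.8252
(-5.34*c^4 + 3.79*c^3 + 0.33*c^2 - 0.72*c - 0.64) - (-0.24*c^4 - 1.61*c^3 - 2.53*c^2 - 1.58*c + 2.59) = -5.1*c^4 + 5.4*c^3 + 2.86*c^2 + 0.86*c - 3.23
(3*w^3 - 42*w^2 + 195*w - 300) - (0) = 3*w^3 - 42*w^2 + 195*w - 300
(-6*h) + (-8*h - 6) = -14*h - 6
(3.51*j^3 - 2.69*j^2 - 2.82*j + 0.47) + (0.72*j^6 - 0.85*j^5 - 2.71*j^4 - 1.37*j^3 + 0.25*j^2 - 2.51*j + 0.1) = 0.72*j^6 - 0.85*j^5 - 2.71*j^4 + 2.14*j^3 - 2.44*j^2 - 5.33*j + 0.57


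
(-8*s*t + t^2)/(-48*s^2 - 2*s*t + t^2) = t/(6*s + t)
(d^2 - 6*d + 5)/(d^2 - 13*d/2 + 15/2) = 2*(d - 1)/(2*d - 3)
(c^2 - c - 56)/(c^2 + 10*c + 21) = (c - 8)/(c + 3)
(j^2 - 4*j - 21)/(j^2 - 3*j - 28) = (j + 3)/(j + 4)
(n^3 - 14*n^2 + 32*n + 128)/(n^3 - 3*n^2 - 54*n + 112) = (n^2 - 6*n - 16)/(n^2 + 5*n - 14)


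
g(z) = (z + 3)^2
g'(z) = 2*z + 6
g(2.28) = 27.88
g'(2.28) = 10.56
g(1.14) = 17.14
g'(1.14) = 8.28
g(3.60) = 43.56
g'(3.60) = 13.20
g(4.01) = 49.14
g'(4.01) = 14.02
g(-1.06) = 3.76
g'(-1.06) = 3.88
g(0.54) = 12.53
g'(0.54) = 7.08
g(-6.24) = 10.50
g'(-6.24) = -6.48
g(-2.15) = 0.72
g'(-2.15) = 1.70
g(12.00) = 225.00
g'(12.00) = 30.00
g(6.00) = 81.00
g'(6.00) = 18.00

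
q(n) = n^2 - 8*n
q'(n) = 2*n - 8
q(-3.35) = 38.02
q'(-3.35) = -14.70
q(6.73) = -8.55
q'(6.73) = 5.46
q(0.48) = -3.61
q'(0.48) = -7.04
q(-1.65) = 15.92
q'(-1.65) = -11.30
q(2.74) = -14.41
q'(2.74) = -2.52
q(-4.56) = 57.27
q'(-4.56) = -17.12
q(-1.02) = 9.20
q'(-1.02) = -10.04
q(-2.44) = 25.47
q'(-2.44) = -12.88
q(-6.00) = 84.00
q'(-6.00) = -20.00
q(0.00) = 0.00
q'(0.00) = -8.00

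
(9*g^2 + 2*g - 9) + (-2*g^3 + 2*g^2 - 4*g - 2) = -2*g^3 + 11*g^2 - 2*g - 11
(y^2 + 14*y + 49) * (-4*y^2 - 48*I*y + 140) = -4*y^4 - 56*y^3 - 48*I*y^3 - 56*y^2 - 672*I*y^2 + 1960*y - 2352*I*y + 6860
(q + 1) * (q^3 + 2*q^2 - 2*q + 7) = q^4 + 3*q^3 + 5*q + 7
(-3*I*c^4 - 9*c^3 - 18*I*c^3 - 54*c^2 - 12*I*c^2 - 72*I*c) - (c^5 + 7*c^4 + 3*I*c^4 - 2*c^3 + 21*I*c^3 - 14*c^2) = -c^5 - 7*c^4 - 6*I*c^4 - 7*c^3 - 39*I*c^3 - 40*c^2 - 12*I*c^2 - 72*I*c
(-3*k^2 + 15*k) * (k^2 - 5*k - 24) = -3*k^4 + 30*k^3 - 3*k^2 - 360*k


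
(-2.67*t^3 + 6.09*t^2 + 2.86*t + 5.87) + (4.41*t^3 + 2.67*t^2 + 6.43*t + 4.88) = 1.74*t^3 + 8.76*t^2 + 9.29*t + 10.75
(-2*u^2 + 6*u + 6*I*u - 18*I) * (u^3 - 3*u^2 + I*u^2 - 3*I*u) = -2*u^5 + 12*u^4 + 4*I*u^4 - 24*u^3 - 24*I*u^3 + 36*u^2 + 36*I*u^2 - 54*u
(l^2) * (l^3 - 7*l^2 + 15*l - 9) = l^5 - 7*l^4 + 15*l^3 - 9*l^2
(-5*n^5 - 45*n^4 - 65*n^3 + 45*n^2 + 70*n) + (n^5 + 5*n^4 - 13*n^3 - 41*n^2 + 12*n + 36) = -4*n^5 - 40*n^4 - 78*n^3 + 4*n^2 + 82*n + 36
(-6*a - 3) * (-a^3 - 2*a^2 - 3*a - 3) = 6*a^4 + 15*a^3 + 24*a^2 + 27*a + 9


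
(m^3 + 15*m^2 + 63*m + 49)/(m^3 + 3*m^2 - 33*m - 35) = (m + 7)/(m - 5)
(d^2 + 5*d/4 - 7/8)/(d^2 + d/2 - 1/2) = (d + 7/4)/(d + 1)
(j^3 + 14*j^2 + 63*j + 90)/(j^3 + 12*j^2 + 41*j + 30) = (j + 3)/(j + 1)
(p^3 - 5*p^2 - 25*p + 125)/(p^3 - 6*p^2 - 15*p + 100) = (p + 5)/(p + 4)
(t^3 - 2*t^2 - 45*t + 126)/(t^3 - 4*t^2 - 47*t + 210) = (t - 3)/(t - 5)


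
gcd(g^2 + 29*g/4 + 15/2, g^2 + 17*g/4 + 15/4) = g + 5/4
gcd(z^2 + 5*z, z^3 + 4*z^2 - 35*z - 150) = z + 5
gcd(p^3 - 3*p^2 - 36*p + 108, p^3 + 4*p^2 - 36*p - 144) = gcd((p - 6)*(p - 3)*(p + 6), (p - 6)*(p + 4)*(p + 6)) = p^2 - 36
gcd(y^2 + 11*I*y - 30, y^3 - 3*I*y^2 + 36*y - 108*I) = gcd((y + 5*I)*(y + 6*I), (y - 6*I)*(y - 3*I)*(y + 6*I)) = y + 6*I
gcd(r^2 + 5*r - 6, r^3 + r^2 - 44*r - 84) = r + 6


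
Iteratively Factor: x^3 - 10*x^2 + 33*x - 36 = (x - 4)*(x^2 - 6*x + 9) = (x - 4)*(x - 3)*(x - 3)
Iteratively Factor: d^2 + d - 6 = (d - 2)*(d + 3)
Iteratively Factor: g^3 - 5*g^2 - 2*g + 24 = (g - 3)*(g^2 - 2*g - 8) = (g - 4)*(g - 3)*(g + 2)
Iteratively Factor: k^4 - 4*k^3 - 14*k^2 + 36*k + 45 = (k - 5)*(k^3 + k^2 - 9*k - 9) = (k - 5)*(k + 1)*(k^2 - 9) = (k - 5)*(k - 3)*(k + 1)*(k + 3)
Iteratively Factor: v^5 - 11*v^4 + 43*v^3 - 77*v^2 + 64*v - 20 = (v - 2)*(v^4 - 9*v^3 + 25*v^2 - 27*v + 10) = (v - 2)*(v - 1)*(v^3 - 8*v^2 + 17*v - 10) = (v - 2)^2*(v - 1)*(v^2 - 6*v + 5) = (v - 5)*(v - 2)^2*(v - 1)*(v - 1)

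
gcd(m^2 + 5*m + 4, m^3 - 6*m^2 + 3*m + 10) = m + 1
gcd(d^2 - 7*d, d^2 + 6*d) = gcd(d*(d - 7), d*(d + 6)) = d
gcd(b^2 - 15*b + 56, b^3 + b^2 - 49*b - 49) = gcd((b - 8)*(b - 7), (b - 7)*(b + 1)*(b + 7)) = b - 7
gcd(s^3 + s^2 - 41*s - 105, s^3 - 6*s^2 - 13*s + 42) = s^2 - 4*s - 21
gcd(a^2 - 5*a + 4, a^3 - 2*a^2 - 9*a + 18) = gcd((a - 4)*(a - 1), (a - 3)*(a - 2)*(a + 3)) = 1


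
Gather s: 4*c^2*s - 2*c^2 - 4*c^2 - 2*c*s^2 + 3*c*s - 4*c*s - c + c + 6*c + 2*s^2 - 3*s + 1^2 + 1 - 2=-6*c^2 + 6*c + s^2*(2 - 2*c) + s*(4*c^2 - c - 3)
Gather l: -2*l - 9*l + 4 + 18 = 22 - 11*l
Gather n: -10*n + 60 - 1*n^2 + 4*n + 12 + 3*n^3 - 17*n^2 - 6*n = 3*n^3 - 18*n^2 - 12*n + 72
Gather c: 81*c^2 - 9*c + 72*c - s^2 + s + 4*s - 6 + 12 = 81*c^2 + 63*c - s^2 + 5*s + 6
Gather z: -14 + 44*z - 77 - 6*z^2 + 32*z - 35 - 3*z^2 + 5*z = -9*z^2 + 81*z - 126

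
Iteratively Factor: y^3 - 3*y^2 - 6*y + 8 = (y - 4)*(y^2 + y - 2) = (y - 4)*(y - 1)*(y + 2)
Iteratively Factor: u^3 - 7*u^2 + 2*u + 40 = (u + 2)*(u^2 - 9*u + 20) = (u - 4)*(u + 2)*(u - 5)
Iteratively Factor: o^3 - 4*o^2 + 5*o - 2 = (o - 2)*(o^2 - 2*o + 1) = (o - 2)*(o - 1)*(o - 1)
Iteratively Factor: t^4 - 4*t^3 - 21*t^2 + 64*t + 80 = (t + 4)*(t^3 - 8*t^2 + 11*t + 20) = (t - 4)*(t + 4)*(t^2 - 4*t - 5) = (t - 4)*(t + 1)*(t + 4)*(t - 5)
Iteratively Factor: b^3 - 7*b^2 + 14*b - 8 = (b - 4)*(b^2 - 3*b + 2) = (b - 4)*(b - 2)*(b - 1)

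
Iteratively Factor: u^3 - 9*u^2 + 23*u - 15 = (u - 3)*(u^2 - 6*u + 5) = (u - 5)*(u - 3)*(u - 1)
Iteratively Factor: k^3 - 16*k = (k - 4)*(k^2 + 4*k) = k*(k - 4)*(k + 4)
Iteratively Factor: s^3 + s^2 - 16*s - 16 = (s + 1)*(s^2 - 16) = (s - 4)*(s + 1)*(s + 4)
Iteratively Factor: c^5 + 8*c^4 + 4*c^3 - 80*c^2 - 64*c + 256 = (c + 4)*(c^4 + 4*c^3 - 12*c^2 - 32*c + 64) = (c - 2)*(c + 4)*(c^3 + 6*c^2 - 32) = (c - 2)*(c + 4)^2*(c^2 + 2*c - 8) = (c - 2)*(c + 4)^3*(c - 2)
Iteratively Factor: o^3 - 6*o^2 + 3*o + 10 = (o - 2)*(o^2 - 4*o - 5) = (o - 5)*(o - 2)*(o + 1)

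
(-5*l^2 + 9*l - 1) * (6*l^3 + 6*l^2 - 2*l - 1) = -30*l^5 + 24*l^4 + 58*l^3 - 19*l^2 - 7*l + 1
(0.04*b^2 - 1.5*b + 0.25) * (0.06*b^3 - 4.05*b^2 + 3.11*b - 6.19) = 0.0024*b^5 - 0.252*b^4 + 6.2144*b^3 - 5.9251*b^2 + 10.0625*b - 1.5475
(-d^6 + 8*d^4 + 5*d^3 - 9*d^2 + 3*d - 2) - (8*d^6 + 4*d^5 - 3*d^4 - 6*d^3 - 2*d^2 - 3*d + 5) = -9*d^6 - 4*d^5 + 11*d^4 + 11*d^3 - 7*d^2 + 6*d - 7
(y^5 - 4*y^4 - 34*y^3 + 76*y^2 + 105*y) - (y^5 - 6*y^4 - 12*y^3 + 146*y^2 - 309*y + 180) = 2*y^4 - 22*y^3 - 70*y^2 + 414*y - 180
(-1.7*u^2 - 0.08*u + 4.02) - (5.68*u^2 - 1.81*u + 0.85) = -7.38*u^2 + 1.73*u + 3.17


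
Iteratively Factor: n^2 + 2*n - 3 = (n - 1)*(n + 3)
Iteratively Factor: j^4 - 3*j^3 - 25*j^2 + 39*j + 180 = (j - 4)*(j^3 + j^2 - 21*j - 45) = (j - 5)*(j - 4)*(j^2 + 6*j + 9) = (j - 5)*(j - 4)*(j + 3)*(j + 3)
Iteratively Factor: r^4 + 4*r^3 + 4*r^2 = (r)*(r^3 + 4*r^2 + 4*r) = r*(r + 2)*(r^2 + 2*r) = r^2*(r + 2)*(r + 2)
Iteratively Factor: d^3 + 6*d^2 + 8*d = (d + 2)*(d^2 + 4*d) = d*(d + 2)*(d + 4)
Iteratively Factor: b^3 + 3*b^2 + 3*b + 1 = (b + 1)*(b^2 + 2*b + 1) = (b + 1)^2*(b + 1)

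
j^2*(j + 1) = j^3 + j^2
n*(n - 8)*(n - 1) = n^3 - 9*n^2 + 8*n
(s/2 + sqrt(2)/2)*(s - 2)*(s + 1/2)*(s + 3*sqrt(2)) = s^4/2 - 3*s^3/4 + 2*sqrt(2)*s^3 - 3*sqrt(2)*s^2 + 5*s^2/2 - 9*s/2 - 2*sqrt(2)*s - 3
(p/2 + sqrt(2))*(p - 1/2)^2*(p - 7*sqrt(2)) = p^4/2 - 5*sqrt(2)*p^3/2 - p^3/2 - 111*p^2/8 + 5*sqrt(2)*p^2/2 - 5*sqrt(2)*p/8 + 14*p - 7/2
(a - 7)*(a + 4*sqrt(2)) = a^2 - 7*a + 4*sqrt(2)*a - 28*sqrt(2)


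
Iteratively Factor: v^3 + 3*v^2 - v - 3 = (v + 3)*(v^2 - 1) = (v - 1)*(v + 3)*(v + 1)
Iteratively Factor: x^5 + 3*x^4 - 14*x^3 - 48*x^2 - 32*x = (x)*(x^4 + 3*x^3 - 14*x^2 - 48*x - 32) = x*(x + 4)*(x^3 - x^2 - 10*x - 8) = x*(x - 4)*(x + 4)*(x^2 + 3*x + 2) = x*(x - 4)*(x + 1)*(x + 4)*(x + 2)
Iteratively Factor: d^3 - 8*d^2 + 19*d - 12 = (d - 3)*(d^2 - 5*d + 4) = (d - 4)*(d - 3)*(d - 1)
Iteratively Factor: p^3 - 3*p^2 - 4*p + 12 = (p - 3)*(p^2 - 4) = (p - 3)*(p - 2)*(p + 2)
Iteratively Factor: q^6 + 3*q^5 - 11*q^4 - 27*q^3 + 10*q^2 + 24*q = (q + 2)*(q^5 + q^4 - 13*q^3 - q^2 + 12*q) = (q + 1)*(q + 2)*(q^4 - 13*q^2 + 12*q) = q*(q + 1)*(q + 2)*(q^3 - 13*q + 12) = q*(q + 1)*(q + 2)*(q + 4)*(q^2 - 4*q + 3) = q*(q - 3)*(q + 1)*(q + 2)*(q + 4)*(q - 1)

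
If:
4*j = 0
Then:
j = 0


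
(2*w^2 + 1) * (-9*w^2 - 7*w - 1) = -18*w^4 - 14*w^3 - 11*w^2 - 7*w - 1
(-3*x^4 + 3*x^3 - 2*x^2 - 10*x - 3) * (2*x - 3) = -6*x^5 + 15*x^4 - 13*x^3 - 14*x^2 + 24*x + 9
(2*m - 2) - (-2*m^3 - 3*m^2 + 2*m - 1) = 2*m^3 + 3*m^2 - 1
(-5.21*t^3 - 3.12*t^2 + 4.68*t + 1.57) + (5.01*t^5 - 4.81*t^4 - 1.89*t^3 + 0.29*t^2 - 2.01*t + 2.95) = 5.01*t^5 - 4.81*t^4 - 7.1*t^3 - 2.83*t^2 + 2.67*t + 4.52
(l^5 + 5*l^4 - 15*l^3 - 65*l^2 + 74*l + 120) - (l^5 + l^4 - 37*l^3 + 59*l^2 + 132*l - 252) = 4*l^4 + 22*l^3 - 124*l^2 - 58*l + 372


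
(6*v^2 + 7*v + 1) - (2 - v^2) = 7*v^2 + 7*v - 1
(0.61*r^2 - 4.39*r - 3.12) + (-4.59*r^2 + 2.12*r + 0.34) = -3.98*r^2 - 2.27*r - 2.78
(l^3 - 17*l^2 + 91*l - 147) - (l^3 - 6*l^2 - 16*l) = -11*l^2 + 107*l - 147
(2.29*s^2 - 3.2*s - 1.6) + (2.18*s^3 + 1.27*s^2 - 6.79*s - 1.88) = 2.18*s^3 + 3.56*s^2 - 9.99*s - 3.48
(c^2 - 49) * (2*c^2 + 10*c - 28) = 2*c^4 + 10*c^3 - 126*c^2 - 490*c + 1372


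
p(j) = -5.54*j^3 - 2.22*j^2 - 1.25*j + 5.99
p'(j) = -16.62*j^2 - 4.44*j - 1.25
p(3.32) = -225.36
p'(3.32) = -199.18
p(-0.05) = 6.05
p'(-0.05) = -1.07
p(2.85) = -143.85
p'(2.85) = -148.90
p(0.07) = 5.89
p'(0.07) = -1.64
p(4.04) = -400.60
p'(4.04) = -290.45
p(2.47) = -94.12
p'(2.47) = -113.61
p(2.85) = -143.85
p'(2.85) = -148.90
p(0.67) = 2.49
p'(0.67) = -11.69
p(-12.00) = 9274.43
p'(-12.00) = -2341.25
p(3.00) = -167.32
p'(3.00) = -164.15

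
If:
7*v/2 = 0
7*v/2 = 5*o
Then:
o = 0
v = 0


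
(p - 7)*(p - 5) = p^2 - 12*p + 35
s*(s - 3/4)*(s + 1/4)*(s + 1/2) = s^4 - 7*s^2/16 - 3*s/32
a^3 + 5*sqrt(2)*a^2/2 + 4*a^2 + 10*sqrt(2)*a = a*(a + 4)*(a + 5*sqrt(2)/2)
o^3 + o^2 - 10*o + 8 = (o - 2)*(o - 1)*(o + 4)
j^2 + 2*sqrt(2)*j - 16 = (j - 2*sqrt(2))*(j + 4*sqrt(2))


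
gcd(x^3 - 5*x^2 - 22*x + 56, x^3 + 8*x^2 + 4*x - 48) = x^2 + 2*x - 8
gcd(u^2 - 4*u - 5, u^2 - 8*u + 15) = u - 5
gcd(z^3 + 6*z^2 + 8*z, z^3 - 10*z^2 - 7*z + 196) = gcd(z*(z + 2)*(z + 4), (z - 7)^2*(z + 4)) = z + 4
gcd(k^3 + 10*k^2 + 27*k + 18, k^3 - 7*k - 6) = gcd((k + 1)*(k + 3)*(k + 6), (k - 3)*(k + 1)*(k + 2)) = k + 1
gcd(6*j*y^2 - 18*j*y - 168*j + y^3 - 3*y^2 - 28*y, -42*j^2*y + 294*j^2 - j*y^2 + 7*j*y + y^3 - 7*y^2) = 6*j*y - 42*j + y^2 - 7*y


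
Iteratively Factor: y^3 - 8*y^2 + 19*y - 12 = (y - 4)*(y^2 - 4*y + 3) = (y - 4)*(y - 1)*(y - 3)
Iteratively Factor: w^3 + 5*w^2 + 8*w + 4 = (w + 2)*(w^2 + 3*w + 2) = (w + 1)*(w + 2)*(w + 2)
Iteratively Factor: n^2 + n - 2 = (n + 2)*(n - 1)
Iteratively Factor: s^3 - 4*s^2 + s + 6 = (s - 2)*(s^2 - 2*s - 3) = (s - 2)*(s + 1)*(s - 3)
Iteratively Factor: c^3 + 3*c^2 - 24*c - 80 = (c + 4)*(c^2 - c - 20) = (c - 5)*(c + 4)*(c + 4)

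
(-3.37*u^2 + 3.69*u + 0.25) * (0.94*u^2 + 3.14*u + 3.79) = -3.1678*u^4 - 7.1132*u^3 - 0.950700000000001*u^2 + 14.7701*u + 0.9475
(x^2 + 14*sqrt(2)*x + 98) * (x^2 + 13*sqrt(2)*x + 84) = x^4 + 27*sqrt(2)*x^3 + 546*x^2 + 2450*sqrt(2)*x + 8232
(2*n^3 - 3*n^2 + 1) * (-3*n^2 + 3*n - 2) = -6*n^5 + 15*n^4 - 13*n^3 + 3*n^2 + 3*n - 2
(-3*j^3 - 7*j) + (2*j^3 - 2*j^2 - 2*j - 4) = -j^3 - 2*j^2 - 9*j - 4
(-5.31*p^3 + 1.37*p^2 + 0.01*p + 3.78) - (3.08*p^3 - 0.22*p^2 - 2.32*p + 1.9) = -8.39*p^3 + 1.59*p^2 + 2.33*p + 1.88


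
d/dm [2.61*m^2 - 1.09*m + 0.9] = 5.22*m - 1.09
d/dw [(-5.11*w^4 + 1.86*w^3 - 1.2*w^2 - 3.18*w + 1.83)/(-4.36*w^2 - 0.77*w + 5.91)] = (44.5592*w^5 + 3.6945*w^4 - 123.6648*w^3 + 20.037*w^2 + 1.7736*w - 17.3847)/(19.0096*w^4 + 6.7144*w^3 - 50.9423*w^2 - 9.1014*w + 34.9281)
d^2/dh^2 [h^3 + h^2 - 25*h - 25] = 6*h + 2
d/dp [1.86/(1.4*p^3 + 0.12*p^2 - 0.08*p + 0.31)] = (-7.812*p^2 - 0.4464*p + 0.1488)/(1.4*p^3 + 0.12*p^2 - 0.08*p + 0.31)^2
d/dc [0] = 0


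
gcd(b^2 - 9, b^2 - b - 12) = b + 3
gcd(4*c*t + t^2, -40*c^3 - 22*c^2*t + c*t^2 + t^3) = 4*c + t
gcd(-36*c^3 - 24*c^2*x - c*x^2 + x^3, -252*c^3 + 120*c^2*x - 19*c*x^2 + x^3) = -6*c + x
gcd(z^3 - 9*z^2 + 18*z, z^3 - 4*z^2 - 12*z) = z^2 - 6*z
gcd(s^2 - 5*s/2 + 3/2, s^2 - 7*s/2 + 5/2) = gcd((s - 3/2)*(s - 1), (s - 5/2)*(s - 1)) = s - 1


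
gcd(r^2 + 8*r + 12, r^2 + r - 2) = r + 2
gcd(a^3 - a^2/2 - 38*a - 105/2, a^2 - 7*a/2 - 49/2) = a - 7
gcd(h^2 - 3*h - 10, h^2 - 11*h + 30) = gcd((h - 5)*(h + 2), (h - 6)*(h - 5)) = h - 5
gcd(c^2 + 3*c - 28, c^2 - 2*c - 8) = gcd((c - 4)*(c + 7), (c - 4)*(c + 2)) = c - 4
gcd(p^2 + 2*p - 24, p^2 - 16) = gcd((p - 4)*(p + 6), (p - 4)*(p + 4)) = p - 4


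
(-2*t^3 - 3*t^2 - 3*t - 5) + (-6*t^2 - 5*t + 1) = -2*t^3 - 9*t^2 - 8*t - 4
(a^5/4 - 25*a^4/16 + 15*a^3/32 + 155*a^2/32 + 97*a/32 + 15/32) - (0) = a^5/4 - 25*a^4/16 + 15*a^3/32 + 155*a^2/32 + 97*a/32 + 15/32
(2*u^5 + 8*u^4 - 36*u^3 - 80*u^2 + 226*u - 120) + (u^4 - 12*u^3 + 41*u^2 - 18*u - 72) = 2*u^5 + 9*u^4 - 48*u^3 - 39*u^2 + 208*u - 192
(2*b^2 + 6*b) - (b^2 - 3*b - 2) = b^2 + 9*b + 2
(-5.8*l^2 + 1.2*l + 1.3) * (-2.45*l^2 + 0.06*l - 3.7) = 14.21*l^4 - 3.288*l^3 + 18.347*l^2 - 4.362*l - 4.81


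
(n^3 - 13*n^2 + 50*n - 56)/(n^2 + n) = (n^3 - 13*n^2 + 50*n - 56)/(n*(n + 1))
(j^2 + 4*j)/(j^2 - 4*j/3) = 3*(j + 4)/(3*j - 4)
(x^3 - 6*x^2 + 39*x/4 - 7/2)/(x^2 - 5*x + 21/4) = (2*x^2 - 5*x + 2)/(2*x - 3)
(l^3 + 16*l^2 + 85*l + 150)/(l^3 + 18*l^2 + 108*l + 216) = (l^2 + 10*l + 25)/(l^2 + 12*l + 36)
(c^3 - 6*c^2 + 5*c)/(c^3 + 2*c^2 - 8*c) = (c^2 - 6*c + 5)/(c^2 + 2*c - 8)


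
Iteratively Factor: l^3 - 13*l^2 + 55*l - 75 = (l - 3)*(l^2 - 10*l + 25) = (l - 5)*(l - 3)*(l - 5)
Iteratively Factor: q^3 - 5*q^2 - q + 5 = (q + 1)*(q^2 - 6*q + 5) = (q - 1)*(q + 1)*(q - 5)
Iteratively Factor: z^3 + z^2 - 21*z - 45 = (z + 3)*(z^2 - 2*z - 15) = (z + 3)^2*(z - 5)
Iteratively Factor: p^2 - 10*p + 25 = (p - 5)*(p - 5)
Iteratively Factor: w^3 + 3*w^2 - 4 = (w - 1)*(w^2 + 4*w + 4) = (w - 1)*(w + 2)*(w + 2)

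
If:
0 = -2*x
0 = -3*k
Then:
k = 0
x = 0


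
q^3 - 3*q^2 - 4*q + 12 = (q - 3)*(q - 2)*(q + 2)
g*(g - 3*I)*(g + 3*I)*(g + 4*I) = g^4 + 4*I*g^3 + 9*g^2 + 36*I*g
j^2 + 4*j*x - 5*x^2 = (j - x)*(j + 5*x)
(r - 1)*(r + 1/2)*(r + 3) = r^3 + 5*r^2/2 - 2*r - 3/2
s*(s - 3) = s^2 - 3*s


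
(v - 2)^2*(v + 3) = v^3 - v^2 - 8*v + 12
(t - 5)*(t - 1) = t^2 - 6*t + 5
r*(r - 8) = r^2 - 8*r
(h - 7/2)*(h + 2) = h^2 - 3*h/2 - 7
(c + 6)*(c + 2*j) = c^2 + 2*c*j + 6*c + 12*j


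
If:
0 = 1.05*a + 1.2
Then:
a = -1.14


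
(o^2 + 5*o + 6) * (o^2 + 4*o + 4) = o^4 + 9*o^3 + 30*o^2 + 44*o + 24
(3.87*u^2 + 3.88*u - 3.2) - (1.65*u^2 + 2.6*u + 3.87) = 2.22*u^2 + 1.28*u - 7.07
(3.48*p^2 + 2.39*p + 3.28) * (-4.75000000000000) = -16.53*p^2 - 11.3525*p - 15.58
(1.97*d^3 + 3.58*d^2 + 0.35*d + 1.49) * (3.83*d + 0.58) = 7.5451*d^4 + 14.854*d^3 + 3.4169*d^2 + 5.9097*d + 0.8642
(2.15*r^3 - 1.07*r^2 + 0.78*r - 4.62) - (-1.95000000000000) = 2.15*r^3 - 1.07*r^2 + 0.78*r - 2.67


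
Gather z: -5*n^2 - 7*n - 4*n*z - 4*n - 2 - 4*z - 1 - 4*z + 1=-5*n^2 - 11*n + z*(-4*n - 8) - 2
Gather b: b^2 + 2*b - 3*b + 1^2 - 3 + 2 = b^2 - b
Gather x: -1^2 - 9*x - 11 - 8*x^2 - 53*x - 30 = -8*x^2 - 62*x - 42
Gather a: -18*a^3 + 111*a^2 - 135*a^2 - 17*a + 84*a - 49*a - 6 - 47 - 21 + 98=-18*a^3 - 24*a^2 + 18*a + 24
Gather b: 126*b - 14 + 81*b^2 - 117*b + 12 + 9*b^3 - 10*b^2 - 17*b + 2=9*b^3 + 71*b^2 - 8*b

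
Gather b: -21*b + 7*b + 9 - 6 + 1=4 - 14*b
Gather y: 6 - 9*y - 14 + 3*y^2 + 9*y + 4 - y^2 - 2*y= 2*y^2 - 2*y - 4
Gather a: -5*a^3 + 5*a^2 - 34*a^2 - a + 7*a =-5*a^3 - 29*a^2 + 6*a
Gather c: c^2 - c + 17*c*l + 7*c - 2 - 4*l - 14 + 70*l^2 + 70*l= c^2 + c*(17*l + 6) + 70*l^2 + 66*l - 16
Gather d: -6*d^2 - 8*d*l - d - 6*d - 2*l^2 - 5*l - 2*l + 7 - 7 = -6*d^2 + d*(-8*l - 7) - 2*l^2 - 7*l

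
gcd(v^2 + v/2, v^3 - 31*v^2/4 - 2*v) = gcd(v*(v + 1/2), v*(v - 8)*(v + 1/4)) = v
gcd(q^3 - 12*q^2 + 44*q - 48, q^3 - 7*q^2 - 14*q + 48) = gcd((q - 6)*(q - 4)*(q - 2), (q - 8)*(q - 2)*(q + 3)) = q - 2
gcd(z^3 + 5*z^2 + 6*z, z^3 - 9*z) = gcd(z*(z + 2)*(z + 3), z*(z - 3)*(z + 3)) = z^2 + 3*z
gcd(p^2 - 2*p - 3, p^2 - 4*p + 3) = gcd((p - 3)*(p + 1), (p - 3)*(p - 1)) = p - 3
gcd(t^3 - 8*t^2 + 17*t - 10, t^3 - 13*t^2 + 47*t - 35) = t^2 - 6*t + 5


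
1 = 1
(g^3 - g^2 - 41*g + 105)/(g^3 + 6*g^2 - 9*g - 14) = (g^2 - 8*g + 15)/(g^2 - g - 2)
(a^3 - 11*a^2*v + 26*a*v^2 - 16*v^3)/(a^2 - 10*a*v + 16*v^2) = a - v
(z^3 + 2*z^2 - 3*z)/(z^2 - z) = z + 3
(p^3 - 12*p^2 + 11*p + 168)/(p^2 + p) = (p^3 - 12*p^2 + 11*p + 168)/(p*(p + 1))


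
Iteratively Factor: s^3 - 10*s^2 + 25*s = (s - 5)*(s^2 - 5*s) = (s - 5)^2*(s)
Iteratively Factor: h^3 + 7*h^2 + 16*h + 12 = (h + 3)*(h^2 + 4*h + 4) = (h + 2)*(h + 3)*(h + 2)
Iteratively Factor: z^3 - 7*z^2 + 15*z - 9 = (z - 3)*(z^2 - 4*z + 3) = (z - 3)*(z - 1)*(z - 3)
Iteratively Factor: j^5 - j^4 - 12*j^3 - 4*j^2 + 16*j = (j - 1)*(j^4 - 12*j^2 - 16*j) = (j - 1)*(j + 2)*(j^3 - 2*j^2 - 8*j) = (j - 1)*(j + 2)^2*(j^2 - 4*j) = j*(j - 1)*(j + 2)^2*(j - 4)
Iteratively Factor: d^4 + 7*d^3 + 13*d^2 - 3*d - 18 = (d - 1)*(d^3 + 8*d^2 + 21*d + 18) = (d - 1)*(d + 3)*(d^2 + 5*d + 6) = (d - 1)*(d + 3)^2*(d + 2)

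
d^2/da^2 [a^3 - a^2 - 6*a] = 6*a - 2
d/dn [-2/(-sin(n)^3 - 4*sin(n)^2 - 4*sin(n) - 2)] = -2*(3*sin(n)^2 + 8*sin(n) + 4)*cos(n)/(sin(n)^3 + 4*sin(n)^2 + 4*sin(n) + 2)^2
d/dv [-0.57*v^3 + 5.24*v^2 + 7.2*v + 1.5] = -1.71*v^2 + 10.48*v + 7.2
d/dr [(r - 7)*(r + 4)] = 2*r - 3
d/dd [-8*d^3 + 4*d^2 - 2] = 8*d*(1 - 3*d)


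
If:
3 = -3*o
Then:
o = -1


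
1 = 1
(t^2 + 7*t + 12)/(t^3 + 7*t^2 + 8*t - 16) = (t + 3)/(t^2 + 3*t - 4)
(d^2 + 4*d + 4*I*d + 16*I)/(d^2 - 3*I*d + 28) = (d + 4)/(d - 7*I)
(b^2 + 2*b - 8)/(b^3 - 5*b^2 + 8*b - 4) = (b + 4)/(b^2 - 3*b + 2)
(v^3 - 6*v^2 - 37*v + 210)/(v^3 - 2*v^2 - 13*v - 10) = (v^2 - v - 42)/(v^2 + 3*v + 2)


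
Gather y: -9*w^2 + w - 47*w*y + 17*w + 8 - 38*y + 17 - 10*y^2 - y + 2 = -9*w^2 + 18*w - 10*y^2 + y*(-47*w - 39) + 27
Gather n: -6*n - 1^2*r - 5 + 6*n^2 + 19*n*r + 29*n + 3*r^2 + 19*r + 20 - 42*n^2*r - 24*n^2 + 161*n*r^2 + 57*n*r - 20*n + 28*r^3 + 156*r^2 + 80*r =n^2*(-42*r - 18) + n*(161*r^2 + 76*r + 3) + 28*r^3 + 159*r^2 + 98*r + 15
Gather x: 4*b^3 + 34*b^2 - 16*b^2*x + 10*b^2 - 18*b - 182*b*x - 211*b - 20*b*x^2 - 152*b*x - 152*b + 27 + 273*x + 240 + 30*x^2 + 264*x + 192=4*b^3 + 44*b^2 - 381*b + x^2*(30 - 20*b) + x*(-16*b^2 - 334*b + 537) + 459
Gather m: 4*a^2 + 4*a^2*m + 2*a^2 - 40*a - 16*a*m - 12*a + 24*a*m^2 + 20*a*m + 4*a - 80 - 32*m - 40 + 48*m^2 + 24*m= 6*a^2 - 48*a + m^2*(24*a + 48) + m*(4*a^2 + 4*a - 8) - 120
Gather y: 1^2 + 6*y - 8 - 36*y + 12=5 - 30*y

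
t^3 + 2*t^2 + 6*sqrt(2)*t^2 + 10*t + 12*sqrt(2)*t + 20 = (t + 2)*(t + sqrt(2))*(t + 5*sqrt(2))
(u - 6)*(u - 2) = u^2 - 8*u + 12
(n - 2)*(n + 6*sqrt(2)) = n^2 - 2*n + 6*sqrt(2)*n - 12*sqrt(2)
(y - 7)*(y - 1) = y^2 - 8*y + 7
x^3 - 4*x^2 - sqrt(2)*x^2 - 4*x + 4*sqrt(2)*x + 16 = (x - 4)*(x - 2*sqrt(2))*(x + sqrt(2))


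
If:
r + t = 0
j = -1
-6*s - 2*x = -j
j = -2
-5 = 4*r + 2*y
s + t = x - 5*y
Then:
No Solution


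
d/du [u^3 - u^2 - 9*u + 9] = 3*u^2 - 2*u - 9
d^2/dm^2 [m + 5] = 0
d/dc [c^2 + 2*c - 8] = 2*c + 2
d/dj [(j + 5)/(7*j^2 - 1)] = (7*j^2 - 14*j*(j + 5) - 1)/(7*j^2 - 1)^2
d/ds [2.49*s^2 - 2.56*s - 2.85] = 4.98*s - 2.56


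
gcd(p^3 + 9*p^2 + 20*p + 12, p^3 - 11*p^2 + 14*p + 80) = p + 2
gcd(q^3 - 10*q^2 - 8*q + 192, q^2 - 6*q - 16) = q - 8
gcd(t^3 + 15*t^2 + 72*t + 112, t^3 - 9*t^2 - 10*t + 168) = t + 4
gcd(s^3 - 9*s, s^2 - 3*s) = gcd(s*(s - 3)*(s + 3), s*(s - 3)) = s^2 - 3*s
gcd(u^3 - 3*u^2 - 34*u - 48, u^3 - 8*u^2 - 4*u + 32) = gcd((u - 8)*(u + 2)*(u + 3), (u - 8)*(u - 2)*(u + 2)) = u^2 - 6*u - 16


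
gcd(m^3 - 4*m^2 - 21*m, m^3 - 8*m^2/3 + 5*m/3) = m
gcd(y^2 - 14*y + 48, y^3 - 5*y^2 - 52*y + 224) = y - 8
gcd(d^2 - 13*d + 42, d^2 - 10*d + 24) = d - 6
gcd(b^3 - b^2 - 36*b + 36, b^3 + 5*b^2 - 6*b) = b^2 + 5*b - 6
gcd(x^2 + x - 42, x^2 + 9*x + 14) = x + 7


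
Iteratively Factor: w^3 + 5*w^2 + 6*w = (w + 2)*(w^2 + 3*w) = (w + 2)*(w + 3)*(w)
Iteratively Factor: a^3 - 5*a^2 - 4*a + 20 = (a + 2)*(a^2 - 7*a + 10) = (a - 5)*(a + 2)*(a - 2)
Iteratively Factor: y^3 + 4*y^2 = (y)*(y^2 + 4*y) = y*(y + 4)*(y)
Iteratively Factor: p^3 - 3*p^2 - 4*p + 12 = (p + 2)*(p^2 - 5*p + 6) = (p - 3)*(p + 2)*(p - 2)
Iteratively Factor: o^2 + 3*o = (o + 3)*(o)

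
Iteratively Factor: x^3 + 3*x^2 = (x)*(x^2 + 3*x) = x*(x + 3)*(x)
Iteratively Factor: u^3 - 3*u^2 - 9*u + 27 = (u - 3)*(u^2 - 9) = (u - 3)*(u + 3)*(u - 3)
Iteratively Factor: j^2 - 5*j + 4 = (j - 1)*(j - 4)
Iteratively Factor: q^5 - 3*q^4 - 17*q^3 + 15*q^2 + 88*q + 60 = (q - 3)*(q^4 - 17*q^2 - 36*q - 20) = (q - 3)*(q + 1)*(q^3 - q^2 - 16*q - 20) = (q - 3)*(q + 1)*(q + 2)*(q^2 - 3*q - 10) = (q - 3)*(q + 1)*(q + 2)^2*(q - 5)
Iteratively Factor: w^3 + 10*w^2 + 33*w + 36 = (w + 4)*(w^2 + 6*w + 9) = (w + 3)*(w + 4)*(w + 3)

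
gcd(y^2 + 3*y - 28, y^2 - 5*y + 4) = y - 4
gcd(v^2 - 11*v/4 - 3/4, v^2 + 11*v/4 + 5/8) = v + 1/4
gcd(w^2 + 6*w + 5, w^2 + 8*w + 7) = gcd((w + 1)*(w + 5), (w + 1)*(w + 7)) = w + 1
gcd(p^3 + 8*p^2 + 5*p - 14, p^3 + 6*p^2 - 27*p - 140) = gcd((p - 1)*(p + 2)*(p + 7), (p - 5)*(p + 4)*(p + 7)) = p + 7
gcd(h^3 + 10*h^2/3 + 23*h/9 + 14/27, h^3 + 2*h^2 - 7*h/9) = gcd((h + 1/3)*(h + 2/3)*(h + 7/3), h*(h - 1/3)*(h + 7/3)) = h + 7/3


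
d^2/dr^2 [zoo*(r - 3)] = 0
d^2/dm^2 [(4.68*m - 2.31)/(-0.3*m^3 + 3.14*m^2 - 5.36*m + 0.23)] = (-2.5272*m^5 + 28.94616*m^4 - 112.051296*m^3 + 155.065896*m^2 - 212.033628*m + 117.85518)/(0.027*m^9 - 0.8478*m^8 + 10.32084*m^7 - 61.315964*m^6 + 185.698968*m^5 - 279.654996*m^4 + 177.264218*m^3 - 20.321742*m^2 + 0.850632*m - 0.012167)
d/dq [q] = 1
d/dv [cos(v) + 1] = -sin(v)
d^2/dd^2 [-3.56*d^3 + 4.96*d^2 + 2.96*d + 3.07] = 9.92 - 21.36*d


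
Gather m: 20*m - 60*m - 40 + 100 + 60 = 120 - 40*m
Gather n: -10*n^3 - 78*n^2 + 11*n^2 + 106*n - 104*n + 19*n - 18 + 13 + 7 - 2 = -10*n^3 - 67*n^2 + 21*n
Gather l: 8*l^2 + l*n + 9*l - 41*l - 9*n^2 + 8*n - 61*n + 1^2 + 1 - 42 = 8*l^2 + l*(n - 32) - 9*n^2 - 53*n - 40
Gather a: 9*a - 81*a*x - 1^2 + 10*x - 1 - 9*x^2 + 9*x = a*(9 - 81*x) - 9*x^2 + 19*x - 2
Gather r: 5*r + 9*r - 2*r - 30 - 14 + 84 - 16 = 12*r + 24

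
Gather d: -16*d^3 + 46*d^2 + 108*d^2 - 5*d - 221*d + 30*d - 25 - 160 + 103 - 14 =-16*d^3 + 154*d^2 - 196*d - 96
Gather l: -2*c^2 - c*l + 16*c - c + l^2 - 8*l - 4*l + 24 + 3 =-2*c^2 + 15*c + l^2 + l*(-c - 12) + 27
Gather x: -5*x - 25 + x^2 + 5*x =x^2 - 25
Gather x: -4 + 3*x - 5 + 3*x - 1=6*x - 10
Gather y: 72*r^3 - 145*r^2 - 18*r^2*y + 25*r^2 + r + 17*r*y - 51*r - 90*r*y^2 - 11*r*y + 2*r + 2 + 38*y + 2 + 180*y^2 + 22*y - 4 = 72*r^3 - 120*r^2 - 48*r + y^2*(180 - 90*r) + y*(-18*r^2 + 6*r + 60)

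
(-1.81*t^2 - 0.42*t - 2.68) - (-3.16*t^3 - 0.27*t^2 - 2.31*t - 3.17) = 3.16*t^3 - 1.54*t^2 + 1.89*t + 0.49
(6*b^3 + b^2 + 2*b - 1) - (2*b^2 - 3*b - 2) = 6*b^3 - b^2 + 5*b + 1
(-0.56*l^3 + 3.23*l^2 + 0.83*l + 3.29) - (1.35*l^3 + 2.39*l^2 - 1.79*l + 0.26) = -1.91*l^3 + 0.84*l^2 + 2.62*l + 3.03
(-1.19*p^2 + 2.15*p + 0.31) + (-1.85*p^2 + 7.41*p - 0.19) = -3.04*p^2 + 9.56*p + 0.12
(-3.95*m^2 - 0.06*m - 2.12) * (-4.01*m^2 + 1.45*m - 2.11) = 15.8395*m^4 - 5.4869*m^3 + 16.7487*m^2 - 2.9474*m + 4.4732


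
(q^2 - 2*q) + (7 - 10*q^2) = -9*q^2 - 2*q + 7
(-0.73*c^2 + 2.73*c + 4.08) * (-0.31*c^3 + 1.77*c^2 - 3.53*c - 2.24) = 0.2263*c^5 - 2.1384*c^4 + 6.1442*c^3 - 0.780099999999998*c^2 - 20.5176*c - 9.1392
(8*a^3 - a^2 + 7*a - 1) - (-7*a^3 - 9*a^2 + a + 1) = 15*a^3 + 8*a^2 + 6*a - 2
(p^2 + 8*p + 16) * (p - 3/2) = p^3 + 13*p^2/2 + 4*p - 24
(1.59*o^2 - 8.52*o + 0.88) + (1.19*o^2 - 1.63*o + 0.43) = 2.78*o^2 - 10.15*o + 1.31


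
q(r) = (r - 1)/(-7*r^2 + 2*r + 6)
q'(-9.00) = 0.00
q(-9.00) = 0.02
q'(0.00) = 0.22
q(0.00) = -0.17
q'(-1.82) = 0.13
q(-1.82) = 0.14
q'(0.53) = 0.10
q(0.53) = -0.09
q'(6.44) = 0.00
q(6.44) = -0.02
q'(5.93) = 0.00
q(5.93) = -0.02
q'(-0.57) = 2.73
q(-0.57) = -0.61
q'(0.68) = 0.10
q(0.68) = -0.08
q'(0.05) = 0.20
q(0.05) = -0.16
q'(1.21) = 0.39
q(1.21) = -0.11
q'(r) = (r - 1)*(14*r - 2)/(-7*r^2 + 2*r + 6)^2 + 1/(-7*r^2 + 2*r + 6) = (7*r^2 - 14*r + 8)/(49*r^4 - 28*r^3 - 80*r^2 + 24*r + 36)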